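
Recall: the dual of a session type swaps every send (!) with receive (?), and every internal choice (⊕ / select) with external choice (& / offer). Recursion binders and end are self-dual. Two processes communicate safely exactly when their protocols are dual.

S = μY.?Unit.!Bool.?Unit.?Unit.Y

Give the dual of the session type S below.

μY.!Unit.?Bool.!Unit.!Unit.Y

μY → μY  (μ self-dual)
  ?Unit → !Unit
    !Bool → ?Bool
      ?Unit → !Unit
        ?Unit → !Unit
          dual(Y) = Y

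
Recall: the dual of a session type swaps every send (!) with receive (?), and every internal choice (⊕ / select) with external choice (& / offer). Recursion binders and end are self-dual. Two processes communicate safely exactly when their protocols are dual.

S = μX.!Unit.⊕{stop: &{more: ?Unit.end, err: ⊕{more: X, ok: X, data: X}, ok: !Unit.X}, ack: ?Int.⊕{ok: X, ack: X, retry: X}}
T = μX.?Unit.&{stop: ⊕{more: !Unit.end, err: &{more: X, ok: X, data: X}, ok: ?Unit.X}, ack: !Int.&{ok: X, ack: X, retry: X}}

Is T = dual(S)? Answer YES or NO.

YES

μX vs μX  ✓ (binder kept)
  !Unit vs ?Unit  ✓
    ⊕{stop,ack} vs &{stop,ack}  ✓ labels match
      • stop:
        &{more,err,ok} vs ⊕{more,err,ok}  ✓ labels match
          • more:
            ?Unit vs !Unit  ✓
              end vs end  ✓
          • err:
            ⊕{more,ok,data} vs &{more,ok,data}  ✓ labels match
              • more:
                X vs X  ✓
              • ok:
                X vs X  ✓
              • data:
                X vs X  ✓
          • ok:
            !Unit vs ?Unit  ✓
              X vs X  ✓
      • ack:
        ?Int vs !Int  ✓
          ⊕{ok,ack,retry} vs &{ok,ack,retry}  ✓ labels match
            • ok:
              X vs X  ✓
            • ack:
              X vs X  ✓
            • retry:
              X vs X  ✓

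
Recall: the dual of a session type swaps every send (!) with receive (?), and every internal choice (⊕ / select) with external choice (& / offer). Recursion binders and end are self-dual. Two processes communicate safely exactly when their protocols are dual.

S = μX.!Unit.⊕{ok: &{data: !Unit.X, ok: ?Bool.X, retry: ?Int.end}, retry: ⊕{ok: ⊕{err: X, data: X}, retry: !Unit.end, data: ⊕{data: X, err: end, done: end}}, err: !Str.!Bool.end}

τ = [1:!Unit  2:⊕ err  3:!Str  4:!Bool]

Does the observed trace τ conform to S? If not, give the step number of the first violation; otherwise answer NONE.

NONE

[1] !Unit  ✓  now at ⊕{ok: &{data: !Unit.μX.…, ok: ?Bool.μX.…, retry: ?Int.end}, retry: ⊕{ok: ⊕{err: μX.…, data: μX.…}, retry: !Unit.end, data: ⊕{data: μX.…, err: end, done: end}}, err: !Str.!Bool.end}
[2] ⊕ err  ✓  now at !Str.!Bool.end
[3] !Str  ✓  now at !Bool.end
[4] !Bool  ✓  now at end
τ conforms to S (length 4)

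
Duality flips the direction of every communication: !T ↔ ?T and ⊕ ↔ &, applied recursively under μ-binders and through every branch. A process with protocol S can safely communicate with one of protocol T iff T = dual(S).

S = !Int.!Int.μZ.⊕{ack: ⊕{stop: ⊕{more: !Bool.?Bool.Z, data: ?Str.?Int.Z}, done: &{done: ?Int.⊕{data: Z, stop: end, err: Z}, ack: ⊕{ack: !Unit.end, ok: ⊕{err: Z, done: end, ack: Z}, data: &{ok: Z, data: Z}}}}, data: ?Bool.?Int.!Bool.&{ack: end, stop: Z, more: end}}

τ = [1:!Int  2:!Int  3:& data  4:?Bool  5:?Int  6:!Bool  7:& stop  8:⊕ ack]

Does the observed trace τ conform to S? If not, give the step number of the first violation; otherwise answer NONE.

3

step 1: !Int  match  now at !Int.μZ.…
step 2: !Int  match  now at μZ.…
step 3: got & data, protocol expects ⊕ ack or ⊕ data  ✗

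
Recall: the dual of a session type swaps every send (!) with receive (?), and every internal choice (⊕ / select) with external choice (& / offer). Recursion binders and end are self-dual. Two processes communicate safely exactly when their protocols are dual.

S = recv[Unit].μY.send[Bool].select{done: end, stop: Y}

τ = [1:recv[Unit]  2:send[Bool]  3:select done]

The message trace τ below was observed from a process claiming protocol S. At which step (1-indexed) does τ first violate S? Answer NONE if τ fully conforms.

NONE

step 1: recv[Unit]  ✓  state: μY.…
step 2: send[Bool]  ✓  state: select{done: end, stop: μY.…}
step 3: select done  ✓  state: end
all 3 steps conform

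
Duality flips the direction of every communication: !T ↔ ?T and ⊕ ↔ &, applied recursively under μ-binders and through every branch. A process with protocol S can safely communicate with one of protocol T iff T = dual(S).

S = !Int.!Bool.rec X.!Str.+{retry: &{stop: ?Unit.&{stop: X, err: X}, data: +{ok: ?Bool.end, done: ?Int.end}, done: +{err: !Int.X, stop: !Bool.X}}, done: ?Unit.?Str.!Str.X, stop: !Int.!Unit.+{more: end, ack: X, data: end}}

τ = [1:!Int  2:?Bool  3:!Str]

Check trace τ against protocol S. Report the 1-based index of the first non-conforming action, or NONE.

2

@1 !Int  match  residual = !Bool.rec X.…
@2 got ?Bool, protocol expects !Bool  ✗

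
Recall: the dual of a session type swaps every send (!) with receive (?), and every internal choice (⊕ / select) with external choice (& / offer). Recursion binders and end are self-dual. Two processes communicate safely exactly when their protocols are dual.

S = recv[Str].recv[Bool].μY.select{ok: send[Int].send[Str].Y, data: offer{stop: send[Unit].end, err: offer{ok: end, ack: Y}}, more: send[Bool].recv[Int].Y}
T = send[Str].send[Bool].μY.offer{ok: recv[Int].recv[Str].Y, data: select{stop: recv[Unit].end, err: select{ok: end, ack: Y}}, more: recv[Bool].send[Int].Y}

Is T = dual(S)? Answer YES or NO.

recv[Str] ‖ send[Str]  ok
  recv[Bool] ‖ send[Bool]  ok
    μY ‖ μY  ok (μ self-dual)
      select{ok,data,more} ‖ offer{ok,data,more}  ok label sets agree
        [ok]
          send[Int] ‖ recv[Int]  ok
            send[Str] ‖ recv[Str]  ok
              Y ‖ Y  ok
        [data]
          offer{stop,err} ‖ select{stop,err}  ok label sets agree
            [stop]
              send[Unit] ‖ recv[Unit]  ok
                end ‖ end  ok
            [err]
              offer{ok,ack} ‖ select{ok,ack}  ok label sets agree
                [ok]
                  end ‖ end  ok
                [ack]
                  Y ‖ Y  ok
        [more]
          send[Bool] ‖ recv[Bool]  ok
            recv[Int] ‖ send[Int]  ok
              Y ‖ Y  ok

YES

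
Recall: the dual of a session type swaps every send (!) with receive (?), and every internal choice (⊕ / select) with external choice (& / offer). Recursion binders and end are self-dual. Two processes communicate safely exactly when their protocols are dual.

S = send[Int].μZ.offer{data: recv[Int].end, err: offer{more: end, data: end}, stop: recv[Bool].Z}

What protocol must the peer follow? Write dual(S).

send[Int] ↦ recv[Int]
  μZ ↦ μZ  (μ self-dual)
    offer{data,err,stop} ↦ select{data,err,stop}  (external→internal)
      [data]
        recv[Int] ↦ send[Int]
          dual(end) = end
      [err]
        offer{more,data} ↦ select{more,data}  (external→internal)
          [more]
            dual(end) = end
          [data]
            dual(end) = end
      [stop]
        recv[Bool] ↦ send[Bool]
          dual(Z) = Z

recv[Int].μZ.select{data: send[Int].end, err: select{more: end, data: end}, stop: send[Bool].Z}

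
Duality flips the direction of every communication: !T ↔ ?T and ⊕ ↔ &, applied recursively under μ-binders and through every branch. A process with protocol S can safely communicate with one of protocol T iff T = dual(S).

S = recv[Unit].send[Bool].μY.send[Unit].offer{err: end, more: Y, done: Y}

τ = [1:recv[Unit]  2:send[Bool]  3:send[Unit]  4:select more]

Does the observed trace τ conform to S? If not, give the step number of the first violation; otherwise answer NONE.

4

step 1: recv[Unit]  match  now at send[Bool].μY.…
step 2: send[Bool]  match  now at μY.…
step 3: send[Unit]  match  now at offer{err: end, more: μY.…, done: μY.…}
step 4: got select more, protocol expects offer err or offer more or offer done  ✗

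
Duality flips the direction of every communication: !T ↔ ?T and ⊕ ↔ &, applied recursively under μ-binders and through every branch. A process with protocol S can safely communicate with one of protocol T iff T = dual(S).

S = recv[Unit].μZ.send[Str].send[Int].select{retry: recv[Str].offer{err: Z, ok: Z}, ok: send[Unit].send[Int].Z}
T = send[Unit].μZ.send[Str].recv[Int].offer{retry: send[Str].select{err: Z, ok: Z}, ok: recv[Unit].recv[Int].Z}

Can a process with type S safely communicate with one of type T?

NO

recv[Unit] | send[Unit]  ok
  μZ | μZ  ok (rec unchanged)
    send[Str] | send[Str]  ✗ same direction on both sides — not dual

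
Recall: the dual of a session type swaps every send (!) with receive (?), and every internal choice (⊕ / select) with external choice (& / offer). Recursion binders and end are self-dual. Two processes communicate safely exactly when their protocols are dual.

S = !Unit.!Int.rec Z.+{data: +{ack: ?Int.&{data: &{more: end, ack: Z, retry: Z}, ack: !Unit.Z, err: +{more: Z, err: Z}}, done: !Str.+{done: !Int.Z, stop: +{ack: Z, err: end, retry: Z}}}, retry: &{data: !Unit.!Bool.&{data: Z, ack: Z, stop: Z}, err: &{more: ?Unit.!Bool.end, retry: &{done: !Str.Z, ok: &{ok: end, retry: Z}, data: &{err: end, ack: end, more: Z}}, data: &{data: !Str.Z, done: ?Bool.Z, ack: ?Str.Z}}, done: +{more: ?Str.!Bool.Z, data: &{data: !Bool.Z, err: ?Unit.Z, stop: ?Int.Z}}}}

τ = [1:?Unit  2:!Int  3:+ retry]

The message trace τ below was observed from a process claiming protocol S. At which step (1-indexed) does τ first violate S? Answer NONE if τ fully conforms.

1

step 1: got ?Unit, protocol expects !Unit  ✗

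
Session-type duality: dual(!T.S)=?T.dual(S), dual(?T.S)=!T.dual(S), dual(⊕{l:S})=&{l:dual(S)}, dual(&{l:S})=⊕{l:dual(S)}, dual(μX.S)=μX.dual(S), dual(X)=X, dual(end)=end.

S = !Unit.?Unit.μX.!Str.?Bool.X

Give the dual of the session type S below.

!Unit = ?Unit
  ?Unit = !Unit
    μX = μX  (binder kept)
      !Str = ?Str
        ?Bool = !Bool
          X ↦ X

?Unit.!Unit.μX.?Str.!Bool.X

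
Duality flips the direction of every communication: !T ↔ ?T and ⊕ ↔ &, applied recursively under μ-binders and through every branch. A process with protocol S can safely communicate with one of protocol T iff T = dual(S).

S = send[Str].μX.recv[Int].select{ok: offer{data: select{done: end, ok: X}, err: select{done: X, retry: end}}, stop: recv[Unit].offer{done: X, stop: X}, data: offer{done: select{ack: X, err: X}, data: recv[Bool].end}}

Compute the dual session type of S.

recv[Str].μX.send[Int].offer{ok: select{data: offer{done: end, ok: X}, err: offer{done: X, retry: end}}, stop: send[Unit].select{done: X, stop: X}, data: select{done: offer{ack: X, err: X}, data: send[Bool].end}}

send[Str] → recv[Str]
  μX → μX  (binder kept)
    recv[Int] → send[Int]
      select{ok,stop,data} → offer{ok,stop,data}  (internal→external)
        • ok:
          offer{data,err} → select{data,err}  (offer→select)
            • data:
              select{done,ok} → offer{done,ok}  (internal→external)
                • done:
                  end ↦ end
                • ok:
                  X ↦ X
            • err:
              select{done,retry} → offer{done,retry}  (internal→external)
                • done:
                  X ↦ X
                • retry:
                  end ↦ end
        • stop:
          recv[Unit] → send[Unit]
            offer{done,stop} → select{done,stop}  (offer→select)
              • done:
                X ↦ X
              • stop:
                X ↦ X
        • data:
          offer{done,data} → select{done,data}  (offer→select)
            • done:
              select{ack,err} → offer{ack,err}  (internal→external)
                • ack:
                  X ↦ X
                • err:
                  X ↦ X
            • data:
              recv[Bool] → send[Bool]
                end ↦ end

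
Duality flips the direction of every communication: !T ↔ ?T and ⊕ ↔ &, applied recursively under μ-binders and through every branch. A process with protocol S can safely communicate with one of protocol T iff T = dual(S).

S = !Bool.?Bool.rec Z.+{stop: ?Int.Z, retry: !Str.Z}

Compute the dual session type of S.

!Bool → ?Bool
  ?Bool → !Bool
    rec Z → rec Z  (μ self-dual)
      +{stop,retry} → &{stop,retry}  (select→offer)
        • stop:
          ?Int → !Int
            Z self-dual
        • retry:
          !Str → ?Str
            Z self-dual

?Bool.!Bool.rec Z.&{stop: !Int.Z, retry: ?Str.Z}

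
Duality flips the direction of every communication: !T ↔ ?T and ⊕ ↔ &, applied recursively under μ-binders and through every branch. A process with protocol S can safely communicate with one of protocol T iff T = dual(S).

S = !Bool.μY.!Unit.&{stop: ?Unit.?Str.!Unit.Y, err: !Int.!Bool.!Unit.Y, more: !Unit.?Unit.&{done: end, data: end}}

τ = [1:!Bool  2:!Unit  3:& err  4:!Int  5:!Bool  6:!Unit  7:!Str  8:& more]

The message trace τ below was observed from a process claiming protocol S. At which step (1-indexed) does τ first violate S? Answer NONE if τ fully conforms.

7

@1 !Bool  match  cont: μY.…
@2 !Unit  match  cont: &{stop: ?Unit.?Str.!Unit.μY.…, err: !Int.!Bool.!Unit.μY.…, more: !Unit.?Unit.&{done: end, data: end}}
@3 & err  match  cont: !Int.!Bool.!Unit.μY.…
@4 !Int  match  cont: !Bool.!Unit.μY.…
@5 !Bool  match  cont: !Unit.μY.…
@6 !Unit  match  cont: μY.…
@7 got !Str, protocol expects !Unit  ✗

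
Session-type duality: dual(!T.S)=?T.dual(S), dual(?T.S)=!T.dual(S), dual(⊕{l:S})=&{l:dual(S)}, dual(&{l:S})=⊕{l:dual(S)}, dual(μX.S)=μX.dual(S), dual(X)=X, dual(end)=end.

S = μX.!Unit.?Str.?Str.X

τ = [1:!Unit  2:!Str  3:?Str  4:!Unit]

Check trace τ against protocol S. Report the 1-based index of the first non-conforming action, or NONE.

step 1: !Unit  match  now at ?Str.?Str.μX.…
step 2: got !Str, protocol expects ?Str  ✗

2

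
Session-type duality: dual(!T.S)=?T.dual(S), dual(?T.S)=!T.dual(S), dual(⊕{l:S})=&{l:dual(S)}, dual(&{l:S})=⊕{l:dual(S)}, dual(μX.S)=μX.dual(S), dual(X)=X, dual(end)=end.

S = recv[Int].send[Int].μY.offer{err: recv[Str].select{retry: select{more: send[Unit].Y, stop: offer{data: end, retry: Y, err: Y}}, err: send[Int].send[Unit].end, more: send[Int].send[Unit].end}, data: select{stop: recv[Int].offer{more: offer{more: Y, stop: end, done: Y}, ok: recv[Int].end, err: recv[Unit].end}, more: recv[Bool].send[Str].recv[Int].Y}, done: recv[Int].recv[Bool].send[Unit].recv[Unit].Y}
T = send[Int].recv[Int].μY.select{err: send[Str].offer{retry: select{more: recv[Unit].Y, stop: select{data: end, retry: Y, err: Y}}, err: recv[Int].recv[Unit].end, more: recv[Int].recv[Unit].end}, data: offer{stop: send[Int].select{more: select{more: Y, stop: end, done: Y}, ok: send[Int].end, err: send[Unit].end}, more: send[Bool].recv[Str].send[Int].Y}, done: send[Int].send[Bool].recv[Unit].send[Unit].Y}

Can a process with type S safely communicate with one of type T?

NO

recv[Int] vs send[Int]  ok
  send[Int] vs recv[Int]  ok
    μY vs μY  ok (binder kept)
      offer{err,data,done} vs select{err,data,done}  ok same labels
        case err:
          recv[Str] vs send[Str]  ok
            select{retry,err,more} vs offer{retry,err,more}  ok same labels
              case retry:
                select{more,stop} vs select{more,stop}  ✗ choice polarity not flipped — not dual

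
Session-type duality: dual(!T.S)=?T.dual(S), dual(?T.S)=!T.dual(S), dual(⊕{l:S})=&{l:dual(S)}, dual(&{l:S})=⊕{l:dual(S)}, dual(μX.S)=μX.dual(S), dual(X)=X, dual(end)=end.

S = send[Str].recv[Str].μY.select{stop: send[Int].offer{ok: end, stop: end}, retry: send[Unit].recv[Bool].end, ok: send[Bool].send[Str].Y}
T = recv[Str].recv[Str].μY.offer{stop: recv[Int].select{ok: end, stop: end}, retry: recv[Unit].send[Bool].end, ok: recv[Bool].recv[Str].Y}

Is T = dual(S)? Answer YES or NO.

send[Str] vs recv[Str]  ✓
  recv[Str] vs recv[Str]  ✗ same direction on both sides — not dual

NO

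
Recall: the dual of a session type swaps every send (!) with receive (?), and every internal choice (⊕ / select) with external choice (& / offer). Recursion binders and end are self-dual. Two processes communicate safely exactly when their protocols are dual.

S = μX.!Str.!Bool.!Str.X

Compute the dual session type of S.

μX ↦ μX  (binder kept)
  !Str ↦ ?Str
    !Bool ↦ ?Bool
      !Str ↦ ?Str
        X ↦ X

μX.?Str.?Bool.?Str.X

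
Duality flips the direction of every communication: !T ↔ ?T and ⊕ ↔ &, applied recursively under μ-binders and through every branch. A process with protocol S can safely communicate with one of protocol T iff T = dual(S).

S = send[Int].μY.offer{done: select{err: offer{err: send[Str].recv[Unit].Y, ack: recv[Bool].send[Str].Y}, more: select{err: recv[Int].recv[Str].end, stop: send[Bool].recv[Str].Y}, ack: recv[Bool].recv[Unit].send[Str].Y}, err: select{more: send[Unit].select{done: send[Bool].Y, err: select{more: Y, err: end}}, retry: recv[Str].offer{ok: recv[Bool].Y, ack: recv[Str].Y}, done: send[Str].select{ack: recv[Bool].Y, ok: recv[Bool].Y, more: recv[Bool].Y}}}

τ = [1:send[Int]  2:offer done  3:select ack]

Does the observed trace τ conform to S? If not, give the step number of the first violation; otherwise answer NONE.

NONE

[1] send[Int]  ✓  residual = μY.…
[2] offer done  ✓  residual = select{err: offer{err: send[Str].recv[Unit].μY.…, ack: recv[Bool].send[Str].μY.…}, more: select{err: recv[Int].recv[Str].end, stop: send[Bool].recv[Str].μY.…}, ack: recv[Bool].recv[Unit].send[Str].μY.…}
[3] select ack  ✓  residual = recv[Bool].recv[Unit].send[Str].μY.…
τ conforms to S (length 3)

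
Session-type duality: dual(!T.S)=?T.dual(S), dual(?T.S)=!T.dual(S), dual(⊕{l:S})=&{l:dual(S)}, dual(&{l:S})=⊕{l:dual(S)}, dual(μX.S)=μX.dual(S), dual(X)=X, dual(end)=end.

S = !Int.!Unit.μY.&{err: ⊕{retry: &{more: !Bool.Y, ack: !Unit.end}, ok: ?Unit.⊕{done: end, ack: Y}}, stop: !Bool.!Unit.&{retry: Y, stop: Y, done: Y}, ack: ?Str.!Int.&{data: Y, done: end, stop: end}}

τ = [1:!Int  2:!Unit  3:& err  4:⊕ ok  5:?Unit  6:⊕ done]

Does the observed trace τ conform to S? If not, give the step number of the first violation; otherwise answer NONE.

NONE

[1] !Int  match  state: !Unit.μY.…
[2] !Unit  match  state: μY.…
[3] & err  match  state: ⊕{retry: &{more: !Bool.μY.…, ack: !Unit.end}, ok: ?Unit.⊕{done: end, ack: μY.…}}
[4] ⊕ ok  match  state: ?Unit.⊕{done: end, ack: μY.…}
[5] ?Unit  match  state: ⊕{done: end, ack: μY.…}
[6] ⊕ done  match  state: end
trace exhausted — no violation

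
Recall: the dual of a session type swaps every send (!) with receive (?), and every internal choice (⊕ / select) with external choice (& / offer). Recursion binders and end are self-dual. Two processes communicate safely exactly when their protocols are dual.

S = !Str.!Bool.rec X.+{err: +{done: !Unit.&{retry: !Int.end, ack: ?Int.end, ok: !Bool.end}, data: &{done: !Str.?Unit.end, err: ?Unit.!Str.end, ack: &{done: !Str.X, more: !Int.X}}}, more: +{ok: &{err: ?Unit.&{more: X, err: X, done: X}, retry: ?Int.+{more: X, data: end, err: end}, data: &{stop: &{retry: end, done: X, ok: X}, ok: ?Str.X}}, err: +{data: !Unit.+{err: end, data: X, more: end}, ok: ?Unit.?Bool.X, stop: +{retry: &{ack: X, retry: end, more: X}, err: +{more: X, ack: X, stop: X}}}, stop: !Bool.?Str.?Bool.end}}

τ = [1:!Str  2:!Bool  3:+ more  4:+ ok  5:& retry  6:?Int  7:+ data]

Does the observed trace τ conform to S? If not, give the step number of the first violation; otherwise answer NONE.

NONE

[1] !Str  ✓  state: !Bool.rec X.…
[2] !Bool  ✓  state: rec X.…
[3] + more  ✓  state: +{ok: &{err: ?Unit.&{more: rec X.…, err: rec X.…, done: rec X.…}, retry: ?Int.+{more: rec X.…, data: end, err: end}, data: &{stop: &{retry: end, done: rec X.…, ok: rec X.…}, ok: ?Str.rec X.…}}, err: +{data: !Unit.+{err: end, data: rec X.…, more: end}, ok: ?Unit.?Bool.rec X.…, stop: +{retry: &{ack: rec X.…, retry: end, more: rec X.…}, err: +{more: rec X.…, ack: rec X.…, stop: rec X.…}}}, stop: !Bool.?Str.?Bool.end}
[4] + ok  ✓  state: &{err: ?Unit.&{more: rec X.…, err: rec X.…, done: rec X.…}, retry: ?Int.+{more: rec X.…, data: end, err: end}, data: &{stop: &{retry: end, done: rec X.…, ok: rec X.…}, ok: ?Str.rec X.…}}
[5] & retry  ✓  state: ?Int.+{more: rec X.…, data: end, err: end}
[6] ?Int  ✓  state: +{more: rec X.…, data: end, err: end}
[7] + data  ✓  state: end
all 7 steps conform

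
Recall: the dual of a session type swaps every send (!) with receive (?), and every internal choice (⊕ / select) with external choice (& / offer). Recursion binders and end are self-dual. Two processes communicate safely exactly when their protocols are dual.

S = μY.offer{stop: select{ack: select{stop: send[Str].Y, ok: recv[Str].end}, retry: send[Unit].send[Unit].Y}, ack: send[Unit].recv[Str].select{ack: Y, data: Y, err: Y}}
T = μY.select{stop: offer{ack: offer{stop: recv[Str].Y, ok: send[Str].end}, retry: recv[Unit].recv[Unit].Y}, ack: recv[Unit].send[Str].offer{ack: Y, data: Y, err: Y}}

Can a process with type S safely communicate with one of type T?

YES

μY vs μY  ok (binder kept)
  offer{stop,ack} vs select{stop,ack}  ok label sets agree
    case stop:
      select{ack,retry} vs offer{ack,retry}  ok label sets agree
        case ack:
          select{stop,ok} vs offer{stop,ok}  ok label sets agree
            case stop:
              send[Str] vs recv[Str]  ok
                Y vs Y  ok
            case ok:
              recv[Str] vs send[Str]  ok
                end vs end  ok
        case retry:
          send[Unit] vs recv[Unit]  ok
            send[Unit] vs recv[Unit]  ok
              Y vs Y  ok
    case ack:
      send[Unit] vs recv[Unit]  ok
        recv[Str] vs send[Str]  ok
          select{ack,data,err} vs offer{ack,data,err}  ok label sets agree
            case ack:
              Y vs Y  ok
            case data:
              Y vs Y  ok
            case err:
              Y vs Y  ok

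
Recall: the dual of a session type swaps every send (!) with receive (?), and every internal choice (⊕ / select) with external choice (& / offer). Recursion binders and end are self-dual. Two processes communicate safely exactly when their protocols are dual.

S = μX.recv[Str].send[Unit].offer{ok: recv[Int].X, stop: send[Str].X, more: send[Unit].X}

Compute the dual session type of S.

μX.send[Str].recv[Unit].select{ok: send[Int].X, stop: recv[Str].X, more: recv[Unit].X}

μX ↦ μX  (rec unchanged)
  recv[Str] ↦ send[Str]
    send[Unit] ↦ recv[Unit]
      offer{ok,stop,more} ↦ select{ok,stop,more}  (&→⊕)
        case ok:
          recv[Int] ↦ send[Int]
            dual(X) = X
        case stop:
          send[Str] ↦ recv[Str]
            dual(X) = X
        case more:
          send[Unit] ↦ recv[Unit]
            dual(X) = X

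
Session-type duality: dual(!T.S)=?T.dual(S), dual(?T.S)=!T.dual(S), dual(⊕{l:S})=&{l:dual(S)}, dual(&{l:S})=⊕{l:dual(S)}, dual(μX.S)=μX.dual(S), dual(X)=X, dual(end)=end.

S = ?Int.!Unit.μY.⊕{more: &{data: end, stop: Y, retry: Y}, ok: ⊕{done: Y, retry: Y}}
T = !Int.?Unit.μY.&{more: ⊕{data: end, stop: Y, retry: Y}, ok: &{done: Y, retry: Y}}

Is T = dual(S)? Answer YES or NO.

?Int vs !Int  ✓
  !Unit vs ?Unit  ✓
    μY vs μY  ✓ (binder kept)
      ⊕{more,ok} vs &{more,ok}  ✓ label sets agree
        case more:
          &{data,stop,retry} vs ⊕{data,stop,retry}  ✓ label sets agree
            case data:
              end vs end  ✓
            case stop:
              Y vs Y  ✓
            case retry:
              Y vs Y  ✓
        case ok:
          ⊕{done,retry} vs &{done,retry}  ✓ label sets agree
            case done:
              Y vs Y  ✓
            case retry:
              Y vs Y  ✓

YES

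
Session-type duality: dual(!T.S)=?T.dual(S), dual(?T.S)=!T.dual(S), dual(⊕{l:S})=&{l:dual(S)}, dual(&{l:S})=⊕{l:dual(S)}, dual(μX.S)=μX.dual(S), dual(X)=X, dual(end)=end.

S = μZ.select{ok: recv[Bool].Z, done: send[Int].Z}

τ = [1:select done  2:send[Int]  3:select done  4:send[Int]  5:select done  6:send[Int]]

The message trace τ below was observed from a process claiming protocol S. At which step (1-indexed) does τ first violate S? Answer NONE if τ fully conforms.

@1 select done  ok  residual = send[Int].μZ.…
@2 send[Int]  ok  residual = μZ.…
@3 select done  ok  residual = send[Int].μZ.…
@4 send[Int]  ok  residual = μZ.…
@5 select done  ok  residual = send[Int].μZ.…
@6 send[Int]  ok  residual = μZ.…
all 6 steps conform

NONE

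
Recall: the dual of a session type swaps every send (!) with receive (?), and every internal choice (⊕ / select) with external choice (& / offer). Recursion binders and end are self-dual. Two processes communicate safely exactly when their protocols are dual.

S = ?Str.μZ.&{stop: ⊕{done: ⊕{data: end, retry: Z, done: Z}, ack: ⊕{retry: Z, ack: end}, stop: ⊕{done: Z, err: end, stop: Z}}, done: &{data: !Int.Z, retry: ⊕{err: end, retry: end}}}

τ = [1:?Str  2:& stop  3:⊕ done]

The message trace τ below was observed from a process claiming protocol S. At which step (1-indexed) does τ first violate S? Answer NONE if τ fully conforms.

NONE

@1 ?Str  ok  state: μZ.…
@2 & stop  ok  state: ⊕{done: ⊕{data: end, retry: μZ.…, done: μZ.…}, ack: ⊕{retry: μZ.…, ack: end}, stop: ⊕{done: μZ.…, err: end, stop: μZ.…}}
@3 ⊕ done  ok  state: ⊕{data: end, retry: μZ.…, done: μZ.…}
all 3 steps conform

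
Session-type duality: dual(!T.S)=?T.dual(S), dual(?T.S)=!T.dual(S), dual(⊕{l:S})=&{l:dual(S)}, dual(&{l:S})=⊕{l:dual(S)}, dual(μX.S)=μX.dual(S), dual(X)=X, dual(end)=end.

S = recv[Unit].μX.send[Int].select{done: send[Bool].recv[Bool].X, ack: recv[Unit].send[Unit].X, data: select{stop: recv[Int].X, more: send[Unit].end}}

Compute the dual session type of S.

send[Unit].μX.recv[Int].offer{done: recv[Bool].send[Bool].X, ack: send[Unit].recv[Unit].X, data: offer{stop: send[Int].X, more: recv[Unit].end}}

recv[Unit] = send[Unit]
  μX = μX  (rec unchanged)
    send[Int] = recv[Int]
      select{done,ack,data} = offer{done,ack,data}  (internal→external)
        case done:
          send[Bool] = recv[Bool]
            recv[Bool] = send[Bool]
              X self-dual
        case ack:
          recv[Unit] = send[Unit]
            send[Unit] = recv[Unit]
              X self-dual
        case data:
          select{stop,more} = offer{stop,more}  (internal→external)
            case stop:
              recv[Int] = send[Int]
                X self-dual
            case more:
              send[Unit] = recv[Unit]
                end self-dual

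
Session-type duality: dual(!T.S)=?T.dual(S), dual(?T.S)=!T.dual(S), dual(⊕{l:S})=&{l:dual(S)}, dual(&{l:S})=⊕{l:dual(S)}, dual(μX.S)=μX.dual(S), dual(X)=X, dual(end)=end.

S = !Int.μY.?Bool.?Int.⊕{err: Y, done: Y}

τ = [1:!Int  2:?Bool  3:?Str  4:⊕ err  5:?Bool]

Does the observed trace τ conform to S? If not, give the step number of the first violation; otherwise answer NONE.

@1 !Int  match  cont: μY.…
@2 ?Bool  match  cont: ?Int.⊕{err: μY.…, done: μY.…}
@3 got ?Str, protocol expects ?Int  ✗

3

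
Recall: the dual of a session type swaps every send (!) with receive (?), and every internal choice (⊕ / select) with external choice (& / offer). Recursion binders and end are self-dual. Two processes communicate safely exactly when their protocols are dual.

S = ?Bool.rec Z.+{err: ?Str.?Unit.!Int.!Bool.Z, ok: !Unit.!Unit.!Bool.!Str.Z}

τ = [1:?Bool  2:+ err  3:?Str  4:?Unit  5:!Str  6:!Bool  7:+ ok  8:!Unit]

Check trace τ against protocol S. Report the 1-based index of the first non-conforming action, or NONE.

step 1: ?Bool  match  cont: rec Z.…
step 2: + err  match  cont: ?Str.?Unit.!Int.!Bool.rec Z.…
step 3: ?Str  match  cont: ?Unit.!Int.!Bool.rec Z.…
step 4: ?Unit  match  cont: !Int.!Bool.rec Z.…
step 5: got !Str, protocol expects !Int  ✗

5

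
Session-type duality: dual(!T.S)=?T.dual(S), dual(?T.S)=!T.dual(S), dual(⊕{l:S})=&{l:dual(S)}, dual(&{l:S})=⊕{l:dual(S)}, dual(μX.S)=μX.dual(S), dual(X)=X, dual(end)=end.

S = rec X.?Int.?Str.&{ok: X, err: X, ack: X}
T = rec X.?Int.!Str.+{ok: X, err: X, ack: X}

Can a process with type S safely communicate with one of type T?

NO

rec X vs rec X  match (μ self-dual)
  ?Int vs ?Int  ✗ same direction on both sides — not dual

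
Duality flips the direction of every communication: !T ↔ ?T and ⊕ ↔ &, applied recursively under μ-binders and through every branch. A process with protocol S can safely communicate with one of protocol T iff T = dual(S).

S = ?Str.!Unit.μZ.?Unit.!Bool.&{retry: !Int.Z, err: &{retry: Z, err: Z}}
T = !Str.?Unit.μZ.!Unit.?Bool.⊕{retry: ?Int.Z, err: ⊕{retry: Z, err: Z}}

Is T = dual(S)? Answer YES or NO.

YES

?Str | !Str  ✓
  !Unit | ?Unit  ✓
    μZ | μZ  ✓ (rec unchanged)
      ?Unit | !Unit  ✓
        !Bool | ?Bool  ✓
          &{retry,err} | ⊕{retry,err}  ✓ label sets agree
            case retry:
              !Int | ?Int  ✓
                Z | Z  ✓
            case err:
              &{retry,err} | ⊕{retry,err}  ✓ label sets agree
                case retry:
                  Z | Z  ✓
                case err:
                  Z | Z  ✓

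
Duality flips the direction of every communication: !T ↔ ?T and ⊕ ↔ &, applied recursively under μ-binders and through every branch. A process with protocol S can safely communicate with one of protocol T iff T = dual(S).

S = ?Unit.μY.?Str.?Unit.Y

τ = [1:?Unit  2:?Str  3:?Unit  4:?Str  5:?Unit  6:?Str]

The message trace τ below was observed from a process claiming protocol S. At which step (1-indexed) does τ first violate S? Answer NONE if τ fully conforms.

NONE

[1] ?Unit  ✓  residual = μY.…
[2] ?Str  ✓  residual = ?Unit.μY.…
[3] ?Unit  ✓  residual = μY.…
[4] ?Str  ✓  residual = ?Unit.μY.…
[5] ?Unit  ✓  residual = μY.…
[6] ?Str  ✓  residual = ?Unit.μY.…
trace exhausted — no violation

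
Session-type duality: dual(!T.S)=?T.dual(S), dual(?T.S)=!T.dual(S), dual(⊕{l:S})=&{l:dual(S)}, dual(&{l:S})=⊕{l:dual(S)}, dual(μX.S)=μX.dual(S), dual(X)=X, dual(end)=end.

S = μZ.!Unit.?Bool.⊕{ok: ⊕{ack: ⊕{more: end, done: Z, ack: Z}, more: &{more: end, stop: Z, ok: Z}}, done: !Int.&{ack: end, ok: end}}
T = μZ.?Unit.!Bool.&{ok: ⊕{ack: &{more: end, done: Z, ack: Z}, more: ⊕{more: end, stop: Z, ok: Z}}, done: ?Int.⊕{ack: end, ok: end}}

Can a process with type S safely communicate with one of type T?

μZ vs μZ  ok (binder kept)
  !Unit vs ?Unit  ok
    ?Bool vs !Bool  ok
      ⊕{ok,done} vs &{ok,done}  ok same labels
        • ok:
          ⊕{ack,more} vs ⊕{ack,more}  ✗ choice polarity not flipped — not dual

NO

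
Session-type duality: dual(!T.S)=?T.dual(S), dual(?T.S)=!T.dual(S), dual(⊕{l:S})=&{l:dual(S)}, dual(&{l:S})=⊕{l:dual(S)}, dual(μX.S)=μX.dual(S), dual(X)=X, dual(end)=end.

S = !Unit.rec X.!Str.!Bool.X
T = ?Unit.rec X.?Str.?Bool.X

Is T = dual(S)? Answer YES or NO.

!Unit | ?Unit  ✓
  rec X | rec X  ✓ (rec unchanged)
    !Str | ?Str  ✓
      !Bool | ?Bool  ✓
        X | X  ✓

YES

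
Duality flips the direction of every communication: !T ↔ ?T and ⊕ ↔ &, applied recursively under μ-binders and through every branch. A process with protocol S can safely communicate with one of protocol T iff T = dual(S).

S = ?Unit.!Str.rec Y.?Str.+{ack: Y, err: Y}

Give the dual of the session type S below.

!Unit.?Str.rec Y.!Str.&{ack: Y, err: Y}

?Unit = !Unit
  !Str = ?Str
    rec Y = rec Y  (rec unchanged)
      ?Str = !Str
        +{ack,err} = &{ack,err}  (internal→external)
          case ack:
            dual(Y) = Y
          case err:
            dual(Y) = Y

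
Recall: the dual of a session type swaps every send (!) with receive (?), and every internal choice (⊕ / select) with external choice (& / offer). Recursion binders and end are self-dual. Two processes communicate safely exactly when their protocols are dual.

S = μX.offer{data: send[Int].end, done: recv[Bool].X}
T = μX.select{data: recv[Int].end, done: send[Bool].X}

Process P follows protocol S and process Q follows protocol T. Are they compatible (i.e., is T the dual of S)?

μX vs μX  ✓ (binder kept)
  offer{data,done} vs select{data,done}  ✓ same labels
    case data:
      send[Int] vs recv[Int]  ✓
        end vs end  ✓
    case done:
      recv[Bool] vs send[Bool]  ✓
        X vs X  ✓

YES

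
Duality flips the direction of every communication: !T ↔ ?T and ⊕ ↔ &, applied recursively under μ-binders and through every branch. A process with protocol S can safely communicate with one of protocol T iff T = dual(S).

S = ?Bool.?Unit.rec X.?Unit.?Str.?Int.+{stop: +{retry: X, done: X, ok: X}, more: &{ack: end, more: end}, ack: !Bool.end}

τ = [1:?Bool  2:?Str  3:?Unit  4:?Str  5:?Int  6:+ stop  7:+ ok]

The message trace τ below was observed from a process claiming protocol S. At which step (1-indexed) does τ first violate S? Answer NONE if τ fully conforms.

step 1: ?Bool  ok  state: ?Unit.rec X.…
step 2: got ?Str, protocol expects ?Unit  ✗

2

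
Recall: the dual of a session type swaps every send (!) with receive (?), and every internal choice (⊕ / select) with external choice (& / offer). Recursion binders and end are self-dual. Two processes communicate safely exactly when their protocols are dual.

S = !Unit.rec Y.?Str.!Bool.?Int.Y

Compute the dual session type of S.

!Unit ↦ ?Unit
  rec Y ↦ rec Y  (rec unchanged)
    ?Str ↦ !Str
      !Bool ↦ ?Bool
        ?Int ↦ !Int
          Y ↦ Y

?Unit.rec Y.!Str.?Bool.!Int.Y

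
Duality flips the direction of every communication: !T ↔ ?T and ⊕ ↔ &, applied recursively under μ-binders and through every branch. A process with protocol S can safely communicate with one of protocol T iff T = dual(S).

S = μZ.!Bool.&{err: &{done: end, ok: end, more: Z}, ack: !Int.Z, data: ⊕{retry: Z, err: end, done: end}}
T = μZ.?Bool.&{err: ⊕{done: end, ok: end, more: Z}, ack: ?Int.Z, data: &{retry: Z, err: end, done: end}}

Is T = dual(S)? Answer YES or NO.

μZ ‖ μZ  ✓ (μ self-dual)
  !Bool ‖ ?Bool  ✓
    &{err,ack,data} ‖ &{err,ack,data}  ✗ choice polarity not flipped — not dual

NO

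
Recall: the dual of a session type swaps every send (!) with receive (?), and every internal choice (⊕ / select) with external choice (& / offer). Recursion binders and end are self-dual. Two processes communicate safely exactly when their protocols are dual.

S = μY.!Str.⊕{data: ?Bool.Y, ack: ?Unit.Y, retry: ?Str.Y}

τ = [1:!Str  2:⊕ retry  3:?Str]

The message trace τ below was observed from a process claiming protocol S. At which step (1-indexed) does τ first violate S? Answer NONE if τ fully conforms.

NONE

step 1: !Str  ok  now at ⊕{data: ?Bool.μY.…, ack: ?Unit.μY.…, retry: ?Str.μY.…}
step 2: ⊕ retry  ok  now at ?Str.μY.…
step 3: ?Str  ok  now at μY.…
trace exhausted — no violation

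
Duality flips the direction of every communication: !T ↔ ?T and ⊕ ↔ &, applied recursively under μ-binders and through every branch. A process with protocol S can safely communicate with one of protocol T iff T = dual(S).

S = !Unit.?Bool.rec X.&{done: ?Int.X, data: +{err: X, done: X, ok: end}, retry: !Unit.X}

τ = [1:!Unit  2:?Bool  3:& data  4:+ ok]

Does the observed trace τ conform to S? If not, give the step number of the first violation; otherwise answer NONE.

[1] !Unit  match  now at ?Bool.rec X.…
[2] ?Bool  match  now at rec X.…
[3] & data  match  now at +{err: rec X.…, done: rec X.…, ok: end}
[4] + ok  match  now at end
trace exhausted — no violation

NONE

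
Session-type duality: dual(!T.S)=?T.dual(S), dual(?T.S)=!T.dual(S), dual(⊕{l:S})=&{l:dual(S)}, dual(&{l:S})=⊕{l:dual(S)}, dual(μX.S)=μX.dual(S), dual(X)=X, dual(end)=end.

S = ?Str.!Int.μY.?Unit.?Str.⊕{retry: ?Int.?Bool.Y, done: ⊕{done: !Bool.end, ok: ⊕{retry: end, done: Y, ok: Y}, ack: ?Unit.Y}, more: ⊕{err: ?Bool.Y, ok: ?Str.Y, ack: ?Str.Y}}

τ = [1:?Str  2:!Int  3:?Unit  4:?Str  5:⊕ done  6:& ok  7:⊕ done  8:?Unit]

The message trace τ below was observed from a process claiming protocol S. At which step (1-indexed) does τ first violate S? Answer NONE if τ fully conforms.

6

[1] ?Str  match  now at !Int.μY.…
[2] !Int  match  now at μY.…
[3] ?Unit  match  now at ?Str.⊕{retry: ?Int.?Bool.μY.…, done: ⊕{done: !Bool.end, ok: ⊕{retry: end, done: μY.…, ok: μY.…}, ack: ?Unit.μY.…}, more: ⊕{err: ?Bool.μY.…, ok: ?Str.μY.…, ack: ?Str.μY.…}}
[4] ?Str  match  now at ⊕{retry: ?Int.?Bool.μY.…, done: ⊕{done: !Bool.end, ok: ⊕{retry: end, done: μY.…, ok: μY.…}, ack: ?Unit.μY.…}, more: ⊕{err: ?Bool.μY.…, ok: ?Str.μY.…, ack: ?Str.μY.…}}
[5] ⊕ done  match  now at ⊕{done: !Bool.end, ok: ⊕{retry: end, done: μY.…, ok: μY.…}, ack: ?Unit.μY.…}
[6] got & ok, protocol expects ⊕ done or ⊕ ok or ⊕ ack  ✗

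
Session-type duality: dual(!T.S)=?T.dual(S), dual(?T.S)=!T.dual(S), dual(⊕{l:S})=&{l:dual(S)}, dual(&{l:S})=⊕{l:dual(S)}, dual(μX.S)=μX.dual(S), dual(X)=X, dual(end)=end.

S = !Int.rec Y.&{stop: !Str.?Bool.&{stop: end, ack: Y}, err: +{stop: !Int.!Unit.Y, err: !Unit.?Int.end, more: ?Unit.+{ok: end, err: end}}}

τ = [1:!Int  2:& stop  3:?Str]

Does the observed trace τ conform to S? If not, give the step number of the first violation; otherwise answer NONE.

step 1: !Int  ✓  residual = rec Y.…
step 2: & stop  ✓  residual = !Str.?Bool.&{stop: end, ack: rec Y.…}
step 3: got ?Str, protocol expects !Str  ✗

3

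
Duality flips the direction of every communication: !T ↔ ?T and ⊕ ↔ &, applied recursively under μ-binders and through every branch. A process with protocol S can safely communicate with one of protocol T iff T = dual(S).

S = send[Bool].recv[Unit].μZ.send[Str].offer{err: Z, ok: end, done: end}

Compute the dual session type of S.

recv[Bool].send[Unit].μZ.recv[Str].select{err: Z, ok: end, done: end}

send[Bool] ↦ recv[Bool]
  recv[Unit] ↦ send[Unit]
    μZ ↦ μZ  (binder kept)
      send[Str] ↦ recv[Str]
        offer{err,ok,done} ↦ select{err,ok,done}  (external→internal)
          case err:
            Z self-dual
          case ok:
            end self-dual
          case done:
            end self-dual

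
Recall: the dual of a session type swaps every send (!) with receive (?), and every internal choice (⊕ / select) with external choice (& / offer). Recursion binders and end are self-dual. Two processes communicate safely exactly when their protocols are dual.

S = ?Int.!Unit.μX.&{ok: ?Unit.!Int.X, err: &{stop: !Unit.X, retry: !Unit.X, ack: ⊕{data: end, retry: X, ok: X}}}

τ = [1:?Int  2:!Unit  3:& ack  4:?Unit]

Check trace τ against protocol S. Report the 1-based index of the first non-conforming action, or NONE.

3

@1 ?Int  ✓  cont: !Unit.μX.…
@2 !Unit  ✓  cont: μX.…
@3 got & ack, protocol expects & ok or & err  ✗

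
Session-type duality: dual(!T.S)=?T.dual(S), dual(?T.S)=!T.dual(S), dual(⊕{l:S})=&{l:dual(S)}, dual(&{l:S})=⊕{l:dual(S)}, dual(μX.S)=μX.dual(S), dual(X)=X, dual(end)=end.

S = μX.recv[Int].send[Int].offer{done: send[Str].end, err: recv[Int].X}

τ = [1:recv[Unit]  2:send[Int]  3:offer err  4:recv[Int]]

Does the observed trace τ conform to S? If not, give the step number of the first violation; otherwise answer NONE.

@1 got recv[Unit], protocol expects recv[Int]  ✗

1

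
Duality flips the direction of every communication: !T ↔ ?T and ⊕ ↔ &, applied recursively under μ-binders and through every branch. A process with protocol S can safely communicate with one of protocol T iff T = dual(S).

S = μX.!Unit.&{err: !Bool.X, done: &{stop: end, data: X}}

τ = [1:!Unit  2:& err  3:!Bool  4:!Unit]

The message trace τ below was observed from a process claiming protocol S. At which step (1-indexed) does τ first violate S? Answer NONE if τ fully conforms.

NONE

[1] !Unit  ok  residual = &{err: !Bool.μX.…, done: &{stop: end, data: μX.…}}
[2] & err  ok  residual = !Bool.μX.…
[3] !Bool  ok  residual = μX.…
[4] !Unit  ok  residual = &{err: !Bool.μX.…, done: &{stop: end, data: μX.…}}
τ conforms to S (length 4)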